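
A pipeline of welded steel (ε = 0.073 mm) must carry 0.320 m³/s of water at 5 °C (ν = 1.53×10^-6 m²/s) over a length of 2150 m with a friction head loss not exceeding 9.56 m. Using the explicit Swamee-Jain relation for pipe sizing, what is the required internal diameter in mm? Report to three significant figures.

D ≈ 496 mm

Swamee-Jain (Type III): D = 0.66·[ε^1.25·(LQ²/(gh_f))^4.75 + ν·Q^9.4·(L/(gh_f))^5.2]^0.04
LQ²/(gh_f) = 2.348; L/(gh_f) = 22.93
Term 1 = ε^1.25·(…)^4.75 = 3.89×10^-4; Term 2 = ν·Q^9.4·(…)^5.2 = 4.04×10^-4
D = 0.66·(3.89×10^-4 + 4.04×10^-4)^0.04 = 0.4960 m = 496 mm
Check: V = 1.66 m/s, Re = 5.37×10^5, f = 0.01489, h_f = 9.02 m ≈ 9.56 m ✓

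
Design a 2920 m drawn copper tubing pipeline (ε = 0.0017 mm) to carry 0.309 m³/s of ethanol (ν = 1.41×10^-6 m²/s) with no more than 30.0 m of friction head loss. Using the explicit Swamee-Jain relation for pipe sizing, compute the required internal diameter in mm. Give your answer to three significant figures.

Swamee-Jain (Type III): D = 0.66·[ε^1.25·(LQ²/(gh_f))^4.75 + ν·Q^9.4·(L/(gh_f))^5.2]^0.04
LQ²/(gh_f) = 0.9473; L/(gh_f) = 9.922
Term 1 = ε^1.25·(…)^4.75 = 4.75×10^-8; Term 2 = ν·Q^9.4·(…)^5.2 = 3.44×10^-6
D = 0.66·(4.75×10^-8 + 3.44×10^-6)^0.04 = 0.3993 m = 399 mm
Check: V = 2.47 m/s, Re = 6.99×10^5, f = 0.01243, h_f = 28.2 m ≈ 30.0 m ✓

D ≈ 399 mm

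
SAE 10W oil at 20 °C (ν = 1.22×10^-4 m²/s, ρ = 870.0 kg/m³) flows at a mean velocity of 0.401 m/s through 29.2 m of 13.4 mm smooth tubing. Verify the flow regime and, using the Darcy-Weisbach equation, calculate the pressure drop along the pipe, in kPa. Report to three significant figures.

Re = VD/ν = 0.401·0.01340/1.22×10^-4 = 44.0 → laminar (Re < 2300)
f = 64/Re = 1.453
h_f = f(L/D)V²/(2g) = 1.453·(29.2/0.01340)·0.401²/(2·9.81) = 25.95 m
Δp = ρg·h_f = 870.0·9.81·25.95 = 221.5 kPa

Δp ≈ 221 kPa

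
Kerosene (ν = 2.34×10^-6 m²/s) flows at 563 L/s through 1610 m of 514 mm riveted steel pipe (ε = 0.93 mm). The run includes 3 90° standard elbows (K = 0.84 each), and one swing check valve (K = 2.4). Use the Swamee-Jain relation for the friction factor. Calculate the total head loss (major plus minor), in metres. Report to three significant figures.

H_L ≈ 29.2 m

V = 4Q/(πD²) = 2.713 m/s; V²/2g = 0.3752 m
Re = 5.96×10^5, ε/D = 0.00181 → f = 0.02324 (Swamee-Jain)
Major: h_f = f(L/D)·V²/2g = 0.02324·3132·0.3752 = 27.32 m
Minor: ΣK = 4.92; h_m = ΣK·V²/2g = 1.846 m
Total H_L = 27.32 + 1.846 = 29.17 m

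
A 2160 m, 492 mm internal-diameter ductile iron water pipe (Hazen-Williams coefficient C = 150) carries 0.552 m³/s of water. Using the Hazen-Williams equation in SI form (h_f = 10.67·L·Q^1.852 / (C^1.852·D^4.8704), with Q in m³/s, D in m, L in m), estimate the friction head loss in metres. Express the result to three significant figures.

h_f ≈ 22.6 m

h_f = 10.67·2160·0.552^1.852 / (150^1.852·0.492^4.8704) = 22.64 m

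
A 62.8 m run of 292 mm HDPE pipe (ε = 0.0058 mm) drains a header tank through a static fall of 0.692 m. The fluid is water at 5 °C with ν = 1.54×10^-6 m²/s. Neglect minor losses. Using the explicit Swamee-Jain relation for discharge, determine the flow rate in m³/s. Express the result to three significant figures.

Swamee-Jain (Type II): Q = -0.965·√(gD⁵h_f/L)·ln[ε/(3.7D) + √(3.17ν²L/(gD³h_f))]
√(gD⁵h_f/L) = √(9.81·0.292⁵·0.692/62.8) = 0.01515
ε/(3.7D) = 5.37×10^-6; √(3.17ν²L/(gD³h_f)) = 5.29×10^-5
Q = -0.965·0.01515·ln(5.822×10^-5) = 0.1425 m³/s
Check: V = 2.13 m/s, Re = 4.04×10^5, f = 0.01388, h_f = 0.690 m ≈ 0.692 m ✓

Q ≈ 0.143 m³/s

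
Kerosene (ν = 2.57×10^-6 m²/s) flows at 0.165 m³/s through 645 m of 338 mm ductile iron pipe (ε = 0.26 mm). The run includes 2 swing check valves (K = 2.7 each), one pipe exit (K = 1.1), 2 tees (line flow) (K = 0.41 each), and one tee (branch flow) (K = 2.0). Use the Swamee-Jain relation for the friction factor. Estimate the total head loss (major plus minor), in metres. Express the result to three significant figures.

V = 4Q/(πD²) = 1.839 m/s; V²/2g = 0.1724 m
Re = 2.42×10^5, ε/D = 7.69×10^-4 → f = 0.01997 (Swamee-Jain)
Major: h_f = f(L/D)·V²/2g = 0.01997·1908·0.1724 = 6.570 m
Minor: ΣK = 9.32; h_m = ΣK·V²/2g = 1.606 m
Total H_L = 6.570 + 1.606 = 8.176 m

H_L ≈ 8.18 m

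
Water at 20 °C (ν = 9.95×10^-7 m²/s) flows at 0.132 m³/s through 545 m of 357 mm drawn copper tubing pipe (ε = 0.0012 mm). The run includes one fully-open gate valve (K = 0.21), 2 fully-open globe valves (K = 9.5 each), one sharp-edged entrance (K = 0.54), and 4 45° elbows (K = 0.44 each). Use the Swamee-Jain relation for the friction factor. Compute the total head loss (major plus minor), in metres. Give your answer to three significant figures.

H_L ≈ 3.70 m

V = 4Q/(πD²) = 1.319 m/s; V²/2g = 0.08863 m
Re = 4.73×10^5, ε/D = 3.36×10^-6 → f = 0.01327 (Swamee-Jain)
Major: h_f = f(L/D)·V²/2g = 0.01327·1527·0.08863 = 1.796 m
Minor: ΣK = 21.5; h_m = ΣK·V²/2g = 1.906 m
Total H_L = 1.796 + 1.906 = 3.703 m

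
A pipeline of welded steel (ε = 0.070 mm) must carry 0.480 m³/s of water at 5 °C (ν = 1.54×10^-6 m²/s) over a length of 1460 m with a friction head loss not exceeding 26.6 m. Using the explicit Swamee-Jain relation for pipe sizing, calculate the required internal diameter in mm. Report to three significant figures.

D ≈ 437 mm

Swamee-Jain (Type III): D = 0.66·[ε^1.25·(LQ²/(gh_f))^4.75 + ν·Q^9.4·(L/(gh_f))^5.2]^0.04
LQ²/(gh_f) = 1.289; L/(gh_f) = 5.595
Term 1 = ε^1.25·(…)^4.75 = 2.14×10^-5; Term 2 = ν·Q^9.4·(…)^5.2 = 1.20×10^-5
D = 0.66·(2.14×10^-5 + 1.20×10^-5)^0.04 = 0.4370 m = 437 mm
Check: V = 3.20 m/s, Re = 9.08×10^5, f = 0.01440, h_f = 25.1 m ≈ 26.6 m ✓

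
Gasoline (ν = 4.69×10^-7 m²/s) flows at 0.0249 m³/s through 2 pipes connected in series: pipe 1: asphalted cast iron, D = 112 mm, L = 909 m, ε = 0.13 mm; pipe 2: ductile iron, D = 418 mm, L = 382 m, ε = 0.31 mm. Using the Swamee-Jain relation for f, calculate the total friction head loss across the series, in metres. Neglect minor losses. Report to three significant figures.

H ≈ 55.3 m

Pipe 1: V = 2.527 m/s, Re = 6.04×10^5, ε/D = 0.00116, f = 0.02093, h_1 = f(L/D)V²/2g = 55.30 m
Pipe 2: V = 0.1814 m/s, Re = 1.62×10^5, ε/D = 7.42×10^-4, f = 0.02044, h_2 = f(L/D)V²/2g = 0.03135 m
Series → Q common, losses add: H = Σh = 55.33 m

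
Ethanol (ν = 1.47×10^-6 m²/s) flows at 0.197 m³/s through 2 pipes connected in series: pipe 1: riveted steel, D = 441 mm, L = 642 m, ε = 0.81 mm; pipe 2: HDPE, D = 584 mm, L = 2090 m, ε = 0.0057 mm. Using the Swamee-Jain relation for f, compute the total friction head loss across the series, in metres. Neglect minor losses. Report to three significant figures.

H ≈ 4.34 m

Pipe 1: V = 1.290 m/s, Re = 3.87×10^5, ε/D = 0.00184, f = 0.02353, h_1 = f(L/D)V²/2g = 2.904 m
Pipe 2: V = 0.7354 m/s, Re = 2.92×10^5, ε/D = 9.76×10^-6, f = 0.01456, h_2 = f(L/D)V²/2g = 1.436 m
Series → Q common, losses add: H = Σh = 4.341 m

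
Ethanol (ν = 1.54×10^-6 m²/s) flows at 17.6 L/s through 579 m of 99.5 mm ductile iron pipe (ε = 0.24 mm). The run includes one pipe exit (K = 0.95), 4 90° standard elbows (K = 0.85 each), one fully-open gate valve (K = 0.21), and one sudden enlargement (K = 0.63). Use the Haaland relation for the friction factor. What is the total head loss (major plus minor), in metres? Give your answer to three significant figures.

V = 4Q/(πD²) = 2.263 m/s; V²/2g = 0.2611 m
Re = 1.46×10^5, ε/D = 0.00241 → f = 0.02562 (Haaland)
Major: h_f = f(L/D)·V²/2g = 0.02562·5819·0.2611 = 38.93 m
Minor: ΣK = 5.19; h_m = ΣK·V²/2g = 1.355 m
Total H_L = 38.93 + 1.355 = 40.28 m

H_L ≈ 40.3 m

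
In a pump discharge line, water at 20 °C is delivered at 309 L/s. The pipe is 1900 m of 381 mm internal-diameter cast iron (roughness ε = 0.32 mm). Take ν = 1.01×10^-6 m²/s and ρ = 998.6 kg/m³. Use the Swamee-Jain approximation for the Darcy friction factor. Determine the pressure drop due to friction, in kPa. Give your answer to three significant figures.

V = 4Q/(πD²) = 4·0.309/(π·0.381²) = 2.710 m/s
Re = VD/ν = 2.710·0.381/1.01×10^-6 = 1.02×10^6 → turbulent
ε/D = 0.32/381 = 8.40×10^-4
Swamee-Jain: f = 0.01926
h_f = f(L/D)V²/(2g) = 0.01926·(1900/0.381)·2.710²/(2·9.81) = 35.95 m
Δp = ρg·h_f = 998.6·9.81·35.95 = 352.2 kPa

Δp ≈ 352 kPa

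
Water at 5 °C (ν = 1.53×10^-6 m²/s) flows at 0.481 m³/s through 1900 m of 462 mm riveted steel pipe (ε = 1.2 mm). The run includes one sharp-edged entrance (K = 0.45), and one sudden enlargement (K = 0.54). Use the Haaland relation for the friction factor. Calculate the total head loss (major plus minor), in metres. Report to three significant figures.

V = 4Q/(πD²) = 2.869 m/s; V²/2g = 0.4196 m
Re = 8.66×10^5, ε/D = 0.00260 → f = 0.02534 (Haaland)
Major: h_f = f(L/D)·V²/2g = 0.02534·4113·0.4196 = 43.73 m
Minor: ΣK = 0.990; h_m = ΣK·V²/2g = 0.4154 m
Total H_L = 43.73 + 0.4154 = 44.15 m

H_L ≈ 44.1 m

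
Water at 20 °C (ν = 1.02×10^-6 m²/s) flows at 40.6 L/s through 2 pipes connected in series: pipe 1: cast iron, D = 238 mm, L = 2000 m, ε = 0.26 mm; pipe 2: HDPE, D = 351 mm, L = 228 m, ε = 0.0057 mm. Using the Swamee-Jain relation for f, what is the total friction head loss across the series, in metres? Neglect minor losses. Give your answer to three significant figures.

Pipe 1: V = 0.9126 m/s, Re = 2.13×10^5, ε/D = 0.00109, f = 0.02147, h_1 = f(L/D)V²/2g = 7.660 m
Pipe 2: V = 0.4196 m/s, Re = 1.44×10^5, ε/D = 1.62×10^-5, f = 0.01669, h_2 = f(L/D)V²/2g = 0.09728 m
Series → Q common, losses add: H = Σh = 7.757 m

H ≈ 7.76 m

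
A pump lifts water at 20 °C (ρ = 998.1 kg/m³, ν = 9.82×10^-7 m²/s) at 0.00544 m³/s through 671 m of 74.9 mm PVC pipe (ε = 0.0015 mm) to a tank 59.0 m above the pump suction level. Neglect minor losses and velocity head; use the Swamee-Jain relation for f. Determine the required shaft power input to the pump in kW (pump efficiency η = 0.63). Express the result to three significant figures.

V = 4Q/(πD²) = 1.235 m/s; Re = 9.42×10^4; ε/D = 2.00×10^-5; f = 0.01821
h_f = f(L/D)V²/2g = 12.67 m
Total head H = z + h_f = 59.0 + 12.67 = 71.67 m
P_hyd = ρgQH = 998.1·9.81·0.00544·71.67 = 3.818 kW
P_shaft = P_hyd/η = 3.818/0.63 = 6.060 kW

P_shaft ≈ 6.06 kW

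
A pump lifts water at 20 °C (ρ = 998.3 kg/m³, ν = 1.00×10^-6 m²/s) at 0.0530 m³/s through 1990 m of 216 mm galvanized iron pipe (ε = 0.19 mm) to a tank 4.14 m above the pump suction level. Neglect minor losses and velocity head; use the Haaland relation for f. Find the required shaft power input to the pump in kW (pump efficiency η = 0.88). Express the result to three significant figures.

P_shaft ≈ 14.0 kW

V = 4Q/(πD²) = 1.446 m/s; Re = 3.12×10^5; ε/D = 8.80×10^-4; f = 0.01997
h_f = f(L/D)V²/2g = 19.61 m
Total head H = z + h_f = 4.14 + 19.61 = 23.75 m
P_hyd = ρgQH = 998.3·9.81·0.0530·23.75 = 12.33 kW
P_shaft = P_hyd/η = 12.33/0.88 = 14.01 kW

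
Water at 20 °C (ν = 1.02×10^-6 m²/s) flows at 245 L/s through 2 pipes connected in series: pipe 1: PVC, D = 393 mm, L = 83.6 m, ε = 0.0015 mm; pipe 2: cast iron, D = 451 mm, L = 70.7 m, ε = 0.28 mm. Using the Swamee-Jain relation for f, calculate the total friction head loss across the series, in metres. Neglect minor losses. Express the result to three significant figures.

H ≈ 0.883 m

Pipe 1: V = 2.020 m/s, Re = 7.78×10^5, ε/D = 3.82×10^-6, f = 0.01220, h_1 = f(L/D)V²/2g = 0.5394 m
Pipe 2: V = 1.534 m/s, Re = 6.78×10^5, ε/D = 6.21×10^-4, f = 0.01828, h_2 = f(L/D)V²/2g = 0.3435 m
Series → Q common, losses add: H = Σh = 0.8828 m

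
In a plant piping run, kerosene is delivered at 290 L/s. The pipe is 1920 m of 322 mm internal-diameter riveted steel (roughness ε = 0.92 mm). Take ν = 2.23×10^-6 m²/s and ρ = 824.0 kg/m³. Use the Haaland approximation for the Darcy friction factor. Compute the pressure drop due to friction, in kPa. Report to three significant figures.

Δp ≈ 813 kPa

V = 4Q/(πD²) = 4·0.290/(π·0.322²) = 3.561 m/s
Re = VD/ν = 3.561·0.322/2.23×10^-6 = 5.14×10^5 → turbulent
ε/D = 0.92/322 = 0.00286
Haaland: f = 0.02611
h_f = f(L/D)V²/(2g) = 0.02611·(1920/0.322)·3.561²/(2·9.81) = 100.6 m
Δp = ρg·h_f = 824.0·9.81·100.6 = 813.4 kPa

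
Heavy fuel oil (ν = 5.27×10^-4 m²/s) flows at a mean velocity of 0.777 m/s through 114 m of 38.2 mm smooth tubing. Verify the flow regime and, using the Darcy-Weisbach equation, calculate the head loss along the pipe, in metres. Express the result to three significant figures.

h_f ≈ 104 m

Re = VD/ν = 0.777·0.03820/5.27×10^-4 = 56.3 → laminar (Re < 2300)
f = 64/Re = 1.136
h_f = f(L/D)V²/(2g) = 1.136·(114/0.03820)·0.777²/(2·9.81) = 104.3 m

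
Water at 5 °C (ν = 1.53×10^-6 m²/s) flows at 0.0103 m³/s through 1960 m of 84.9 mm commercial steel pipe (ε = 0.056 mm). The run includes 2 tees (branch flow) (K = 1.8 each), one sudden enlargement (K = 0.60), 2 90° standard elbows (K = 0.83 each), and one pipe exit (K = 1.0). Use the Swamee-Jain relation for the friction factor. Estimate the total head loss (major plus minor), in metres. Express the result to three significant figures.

V = 4Q/(πD²) = 1.819 m/s; V²/2g = 0.1687 m
Re = 1.01×10^5, ε/D = 6.60×10^-4 → f = 0.02105 (Swamee-Jain)
Major: h_f = f(L/D)·V²/2g = 0.02105·23086·0.1687 = 82.01 m
Minor: ΣK = 6.86; h_m = ΣK·V²/2g = 1.157 m
Total H_L = 82.01 + 1.157 = 83.17 m

H_L ≈ 83.2 m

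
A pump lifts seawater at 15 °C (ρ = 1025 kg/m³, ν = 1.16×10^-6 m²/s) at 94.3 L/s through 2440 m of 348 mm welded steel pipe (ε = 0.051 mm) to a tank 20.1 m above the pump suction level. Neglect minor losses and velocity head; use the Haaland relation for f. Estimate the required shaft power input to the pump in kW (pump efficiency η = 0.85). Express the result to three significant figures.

P_shaft ≈ 28.6 kW

V = 4Q/(πD²) = 0.9914 m/s; Re = 2.97×10^5; ε/D = 1.47×10^-4; f = 0.01565
h_f = f(L/D)V²/2g = 5.496 m
Total head H = z + h_f = 20.1 + 5.496 = 25.60 m
P_hyd = ρgQH = 1025·9.81·0.0943·25.60 = 24.27 kW
P_shaft = P_hyd/η = 24.27/0.85 = 28.55 kW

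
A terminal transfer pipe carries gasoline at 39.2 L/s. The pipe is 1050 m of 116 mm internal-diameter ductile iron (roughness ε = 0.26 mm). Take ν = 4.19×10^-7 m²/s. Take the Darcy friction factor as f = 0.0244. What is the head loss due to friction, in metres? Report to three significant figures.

V = 4Q/(πD²) = 4·0.0392/(π·0.116²) = 3.709 m/s
h_f = f(L/D)V²/(2g) = 0.02440·(1050/0.116)·3.709²/(2·9.81) = 154.9 m

h_f ≈ 155 m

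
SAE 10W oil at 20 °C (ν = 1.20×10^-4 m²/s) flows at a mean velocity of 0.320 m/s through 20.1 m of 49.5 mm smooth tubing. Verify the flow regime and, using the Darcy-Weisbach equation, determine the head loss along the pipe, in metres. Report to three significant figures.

Re = VD/ν = 0.320·0.04950/1.20×10^-4 = 132 → laminar (Re < 2300)
f = 64/Re = 0.4848
h_f = f(L/D)V²/(2g) = 0.4848·(20.1/0.04950)·0.320²/(2·9.81) = 1.028 m

h_f ≈ 1.03 m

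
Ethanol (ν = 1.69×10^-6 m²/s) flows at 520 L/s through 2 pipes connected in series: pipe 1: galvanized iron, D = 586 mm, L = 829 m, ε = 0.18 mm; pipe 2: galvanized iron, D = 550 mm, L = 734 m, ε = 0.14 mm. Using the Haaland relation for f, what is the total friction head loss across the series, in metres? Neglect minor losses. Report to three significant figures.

Pipe 1: V = 1.928 m/s, Re = 6.69×10^5, ε/D = 3.07×10^-4, f = 0.01595, h_1 = f(L/D)V²/2g = 4.274 m
Pipe 2: V = 2.189 m/s, Re = 7.12×10^5, ε/D = 2.55×10^-4, f = 0.01543, h_2 = f(L/D)V²/2g = 5.027 m
Series → Q common, losses add: H = Σh = 9.301 m

H ≈ 9.30 m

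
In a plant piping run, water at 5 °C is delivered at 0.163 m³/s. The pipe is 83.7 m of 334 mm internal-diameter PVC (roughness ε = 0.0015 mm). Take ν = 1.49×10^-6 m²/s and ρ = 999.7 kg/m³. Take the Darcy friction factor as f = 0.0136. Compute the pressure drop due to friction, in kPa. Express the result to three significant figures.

Δp ≈ 5.90 kPa

V = 4Q/(πD²) = 4·0.163/(π·0.334²) = 1.860 m/s
h_f = f(L/D)V²/(2g) = 0.01360·(83.7/0.334)·1.860²/(2·9.81) = 0.6012 m
Δp = ρg·h_f = 999.7·9.81·0.6012 = 5.896 kPa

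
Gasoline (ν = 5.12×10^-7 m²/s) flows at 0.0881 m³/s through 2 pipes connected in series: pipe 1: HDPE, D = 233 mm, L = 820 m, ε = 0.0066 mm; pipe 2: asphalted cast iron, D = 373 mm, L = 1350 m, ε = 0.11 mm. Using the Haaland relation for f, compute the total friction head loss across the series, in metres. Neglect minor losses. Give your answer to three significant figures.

H ≈ 11.3 m

Pipe 1: V = 2.066 m/s, Re = 9.40×10^5, ε/D = 2.83×10^-5, f = 0.01222, h_1 = f(L/D)V²/2g = 9.359 m
Pipe 2: V = 0.8062 m/s, Re = 5.87×10^5, ε/D = 2.95×10^-4, f = 0.01596, h_2 = f(L/D)V²/2g = 1.913 m
Series → Q common, losses add: H = Σh = 11.27 m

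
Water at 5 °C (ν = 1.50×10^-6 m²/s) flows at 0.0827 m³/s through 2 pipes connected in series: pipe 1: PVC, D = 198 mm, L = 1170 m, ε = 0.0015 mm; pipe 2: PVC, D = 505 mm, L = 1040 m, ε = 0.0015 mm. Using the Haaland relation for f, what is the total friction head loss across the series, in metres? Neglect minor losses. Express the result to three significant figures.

Pipe 1: V = 2.686 m/s, Re = 3.55×10^5, ε/D = 7.58×10^-6, f = 0.01397, h_1 = f(L/D)V²/2g = 30.35 m
Pipe 2: V = 0.4129 m/s, Re = 1.39×10^5, ε/D = 2.97×10^-6, f = 0.01667, h_2 = f(L/D)V²/2g = 0.2983 m
Series → Q common, losses add: H = Σh = 30.65 m

H ≈ 30.7 m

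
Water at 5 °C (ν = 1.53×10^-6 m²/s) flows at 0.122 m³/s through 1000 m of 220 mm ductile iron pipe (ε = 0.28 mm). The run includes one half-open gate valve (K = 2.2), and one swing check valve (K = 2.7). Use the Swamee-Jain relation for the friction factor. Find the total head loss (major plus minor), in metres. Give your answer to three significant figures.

V = 4Q/(πD²) = 3.209 m/s; V²/2g = 0.5250 m
Re = 4.61×10^5, ε/D = 0.00127 → f = 0.02151 (Swamee-Jain)
Major: h_f = f(L/D)·V²/2g = 0.02151·4545·0.5250 = 51.33 m
Minor: ΣK = 4.90; h_m = ΣK·V²/2g = 2.572 m
Total H_L = 51.33 + 2.572 = 53.90 m

H_L ≈ 53.9 m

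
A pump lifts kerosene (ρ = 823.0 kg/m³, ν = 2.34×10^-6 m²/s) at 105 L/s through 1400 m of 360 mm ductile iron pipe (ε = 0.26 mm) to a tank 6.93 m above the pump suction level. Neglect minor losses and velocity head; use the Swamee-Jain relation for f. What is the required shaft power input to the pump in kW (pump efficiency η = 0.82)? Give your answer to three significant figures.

V = 4Q/(πD²) = 1.032 m/s; Re = 1.59×10^5; ε/D = 7.22×10^-4; f = 0.02039
h_f = f(L/D)V²/2g = 4.300 m
Total head H = z + h_f = 6.93 + 4.300 = 11.23 m
P_hyd = ρgQH = 823.0·9.81·0.105·11.23 = 9.520 kW
P_shaft = P_hyd/η = 9.520/0.82 = 11.61 kW

P_shaft ≈ 11.6 kW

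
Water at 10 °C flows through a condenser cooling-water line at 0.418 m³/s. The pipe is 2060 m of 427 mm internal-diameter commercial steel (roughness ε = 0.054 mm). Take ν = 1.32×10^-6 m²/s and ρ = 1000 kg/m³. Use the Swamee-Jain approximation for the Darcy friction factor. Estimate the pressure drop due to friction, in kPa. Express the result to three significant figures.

V = 4Q/(πD²) = 4·0.418/(π·0.427²) = 2.919 m/s
Re = VD/ν = 2.919·0.427/1.32×10^-6 = 9.44×10^5 → turbulent
ε/D = 0.054/427 = 1.26×10^-4
Swamee-Jain: f = 0.01394
h_f = f(L/D)V²/(2g) = 0.01394·(2060/0.427)·2.919²/(2·9.81) = 29.21 m
Δp = ρg·h_f = 1000·9.81·29.21 = 286.5 kPa

Δp ≈ 287 kPa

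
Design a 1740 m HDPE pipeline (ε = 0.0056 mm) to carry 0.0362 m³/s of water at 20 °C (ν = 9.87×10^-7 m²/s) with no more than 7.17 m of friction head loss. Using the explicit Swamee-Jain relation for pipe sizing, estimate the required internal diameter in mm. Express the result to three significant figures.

D ≈ 213 mm

Swamee-Jain (Type III): D = 0.66·[ε^1.25·(LQ²/(gh_f))^4.75 + ν·Q^9.4·(L/(gh_f))^5.2]^0.04
LQ²/(gh_f) = 0.03242; L/(gh_f) = 24.74
Term 1 = ε^1.25·(…)^4.75 = 2.30×10^-14; Term 2 = ν·Q^9.4·(…)^5.2 = 4.92×10^-13
D = 0.66·(2.30×10^-14 + 4.92×10^-13)^0.04 = 0.2128 m = 213 mm
Check: V = 1.02 m/s, Re = 2.19×10^5, f = 0.01551, h_f = 6.69 m ≈ 7.17 m ✓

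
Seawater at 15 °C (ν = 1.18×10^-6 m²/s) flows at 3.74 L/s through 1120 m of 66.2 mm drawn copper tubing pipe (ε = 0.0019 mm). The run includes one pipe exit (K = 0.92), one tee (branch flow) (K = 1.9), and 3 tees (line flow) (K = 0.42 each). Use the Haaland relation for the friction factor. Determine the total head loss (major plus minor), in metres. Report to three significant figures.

H_L ≈ 20.5 m

V = 4Q/(πD²) = 1.087 m/s; V²/2g = 0.06018 m
Re = 6.10×10^4, ε/D = 2.87×10^-5 → f = 0.01990 (Haaland)
Major: h_f = f(L/D)·V²/2g = 0.01990·16918·0.06018 = 20.26 m
Minor: ΣK = 4.08; h_m = ΣK·V²/2g = 0.2455 m
Total H_L = 20.26 + 0.2455 = 20.51 m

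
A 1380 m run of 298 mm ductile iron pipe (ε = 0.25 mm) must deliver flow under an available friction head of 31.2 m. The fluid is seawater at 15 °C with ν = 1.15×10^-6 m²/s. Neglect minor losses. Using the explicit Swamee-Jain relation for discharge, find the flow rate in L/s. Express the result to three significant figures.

Q ≈ 182 L/s

Swamee-Jain (Type II): Q = -0.965·√(gD⁵h_f/L)·ln[ε/(3.7D) + √(3.17ν²L/(gD³h_f))]
√(gD⁵h_f/L) = √(9.81·0.298⁵·31.2/1380) = 0.02283
ε/(3.7D) = 2.27×10^-4; √(3.17ν²L/(gD³h_f)) = 2.67×10^-5
Q = -0.965·0.02283·ln(2.535×10^-4) = 0.1824 m³/s
Check: V = 2.62 m/s, Re = 6.78×10^5, f = 0.01944, h_f = 31.4 m ≈ 31.2 m ✓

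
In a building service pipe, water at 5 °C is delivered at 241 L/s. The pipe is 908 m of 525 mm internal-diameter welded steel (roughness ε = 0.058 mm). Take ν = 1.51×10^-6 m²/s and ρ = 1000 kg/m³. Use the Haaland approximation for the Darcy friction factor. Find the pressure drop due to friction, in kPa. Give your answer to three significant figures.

Δp ≈ 15.9 kPa

V = 4Q/(πD²) = 4·0.241/(π·0.525²) = 1.113 m/s
Re = VD/ν = 1.113·0.525/1.51×10^-6 = 3.87×10^5 → turbulent
ε/D = 0.058/525 = 1.10×10^-4
Haaland: f = 0.01482
h_f = f(L/D)V²/(2g) = 0.01482·(908/0.525)·1.113²/(2·9.81) = 1.619 m
Δp = ρg·h_f = 1000·9.81·1.619 = 15.88 kPa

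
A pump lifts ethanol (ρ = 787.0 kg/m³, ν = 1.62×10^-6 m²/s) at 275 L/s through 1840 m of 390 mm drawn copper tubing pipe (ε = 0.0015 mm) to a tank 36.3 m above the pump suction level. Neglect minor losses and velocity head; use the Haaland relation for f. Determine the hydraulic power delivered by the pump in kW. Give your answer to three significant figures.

V = 4Q/(πD²) = 2.302 m/s; Re = 5.54×10^5; ε/D = 3.85×10^-6; f = 0.01287
h_f = f(L/D)V²/2g = 16.40 m
Total head H = z + h_f = 36.3 + 16.40 = 52.70 m
P_hyd = ρgQH = 787.0·9.81·0.275·52.70 = 111.9 kW

P_hyd ≈ 112 kW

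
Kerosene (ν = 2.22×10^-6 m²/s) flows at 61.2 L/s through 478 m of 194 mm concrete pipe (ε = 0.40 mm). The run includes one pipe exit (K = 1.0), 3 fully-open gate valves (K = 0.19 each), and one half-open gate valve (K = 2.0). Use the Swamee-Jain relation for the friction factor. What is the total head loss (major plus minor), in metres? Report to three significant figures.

V = 4Q/(πD²) = 2.070 m/s; V²/2g = 0.2185 m
Re = 1.81×10^5, ε/D = 0.00206 → f = 0.02475 (Swamee-Jain)
Major: h_f = f(L/D)·V²/2g = 0.02475·2464·0.2185 = 13.33 m
Minor: ΣK = 3.57; h_m = ΣK·V²/2g = 0.7800 m
Total H_L = 13.33 + 0.7800 = 14.11 m

H_L ≈ 14.1 m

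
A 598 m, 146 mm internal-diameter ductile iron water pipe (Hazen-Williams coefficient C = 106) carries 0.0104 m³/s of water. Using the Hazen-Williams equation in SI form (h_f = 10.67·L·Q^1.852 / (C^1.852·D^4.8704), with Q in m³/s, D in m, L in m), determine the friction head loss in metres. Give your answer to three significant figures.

h_f ≈ 2.83 m

h_f = 10.67·598·0.0104^1.852 / (106^1.852·0.146^4.8704) = 2.828 m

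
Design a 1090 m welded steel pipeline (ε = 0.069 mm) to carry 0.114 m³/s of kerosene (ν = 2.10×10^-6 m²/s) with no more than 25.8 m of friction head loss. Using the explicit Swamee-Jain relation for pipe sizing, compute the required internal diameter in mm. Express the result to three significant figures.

D ≈ 242 mm

Swamee-Jain (Type III): D = 0.66·[ε^1.25·(LQ²/(gh_f))^4.75 + ν·Q^9.4·(L/(gh_f))^5.2]^0.04
LQ²/(gh_f) = 0.05597; L/(gh_f) = 4.307
Term 1 = ε^1.25·(…)^4.75 = 7.10×10^-12; Term 2 = ν·Q^9.4·(…)^5.2 = 5.68×10^-12
D = 0.66·(7.10×10^-12 + 5.68×10^-12)^0.04 = 0.2420 m = 242 mm
Check: V = 2.48 m/s, Re = 2.86×10^5, f = 0.01704, h_f = 24.0 m ≈ 25.8 m ✓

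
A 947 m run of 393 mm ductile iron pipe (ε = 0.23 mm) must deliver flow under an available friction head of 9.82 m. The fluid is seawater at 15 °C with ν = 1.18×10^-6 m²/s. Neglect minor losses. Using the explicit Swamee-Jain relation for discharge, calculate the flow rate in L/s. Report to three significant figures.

Q ≈ 256 L/s

Swamee-Jain (Type II): Q = -0.965·√(gD⁵h_f/L)·ln[ε/(3.7D) + √(3.17ν²L/(gD³h_f))]
√(gD⁵h_f/L) = √(9.81·0.393⁵·9.82/947) = 0.03088
ε/(3.7D) = 1.58×10^-4; √(3.17ν²L/(gD³h_f)) = 2.67×10^-5
Q = -0.965·0.03088·ln(1.849×10^-4) = 0.2562 m³/s
Check: V = 2.11 m/s, Re = 7.03×10^5, f = 0.01804, h_f = 9.88 m ≈ 9.82 m ✓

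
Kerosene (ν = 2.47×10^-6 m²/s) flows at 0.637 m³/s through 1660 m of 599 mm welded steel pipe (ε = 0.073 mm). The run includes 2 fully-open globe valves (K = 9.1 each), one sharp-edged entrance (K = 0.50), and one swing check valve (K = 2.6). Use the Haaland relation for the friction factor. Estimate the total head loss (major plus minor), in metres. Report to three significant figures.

V = 4Q/(πD²) = 2.260 m/s; V²/2g = 0.2604 m
Re = 5.48×10^5, ε/D = 1.22×10^-4 → f = 0.01437 (Haaland)
Major: h_f = f(L/D)·V²/2g = 0.01437·2771·0.2604 = 10.37 m
Minor: ΣK = 21.3; h_m = ΣK·V²/2g = 5.547 m
Total H_L = 10.37 + 5.547 = 15.92 m

H_L ≈ 15.9 m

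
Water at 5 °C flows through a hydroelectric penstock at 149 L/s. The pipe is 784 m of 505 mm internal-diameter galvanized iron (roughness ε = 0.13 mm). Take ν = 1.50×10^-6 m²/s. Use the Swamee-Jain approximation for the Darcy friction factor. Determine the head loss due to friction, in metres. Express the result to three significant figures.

h_f ≈ 0.748 m

V = 4Q/(πD²) = 4·0.149/(π·0.505²) = 0.7439 m/s
Re = VD/ν = 0.7439·0.505/1.50×10^-6 = 2.50×10^5 → turbulent
ε/D = 0.13/505 = 2.57×10^-4
Swamee-Jain: f = 0.01707
h_f = f(L/D)V²/(2g) = 0.01707·(784/0.505)·0.7439²/(2·9.81) = 0.7475 m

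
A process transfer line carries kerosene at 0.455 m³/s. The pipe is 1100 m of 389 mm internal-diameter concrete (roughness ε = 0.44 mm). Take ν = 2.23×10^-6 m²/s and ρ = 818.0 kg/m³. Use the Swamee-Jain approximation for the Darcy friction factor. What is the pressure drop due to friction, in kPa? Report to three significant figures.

V = 4Q/(πD²) = 4·0.455/(π·0.389²) = 3.828 m/s
Re = VD/ν = 3.828·0.389/2.23×10^-6 = 6.68×10^5 → turbulent
ε/D = 0.44/389 = 0.00113
Swamee-Jain: f = 0.02076
h_f = f(L/D)V²/(2g) = 0.02076·(1100/0.389)·3.828²/(2·9.81) = 43.85 m
Δp = ρg·h_f = 818.0·9.81·43.85 = 351.9 kPa

Δp ≈ 352 kPa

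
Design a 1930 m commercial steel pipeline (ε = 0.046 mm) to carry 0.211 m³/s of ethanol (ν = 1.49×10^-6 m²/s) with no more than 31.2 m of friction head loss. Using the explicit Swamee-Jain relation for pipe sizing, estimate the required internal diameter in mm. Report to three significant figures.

Swamee-Jain (Type III): D = 0.66·[ε^1.25·(LQ²/(gh_f))^4.75 + ν·Q^9.4·(L/(gh_f))^5.2]^0.04
LQ²/(gh_f) = 0.2807; L/(gh_f) = 6.306
Term 1 = ε^1.25·(…)^4.75 = 9.08×10^-9; Term 2 = ν·Q^9.4·(…)^5.2 = 9.55×10^-9
D = 0.66·(9.08×10^-9 + 9.55×10^-9)^0.04 = 0.3239 m = 324 mm
Check: V = 2.56 m/s, Re = 5.57×10^5, f = 0.01478, h_f = 29.5 m ≈ 31.2 m ✓

D ≈ 324 mm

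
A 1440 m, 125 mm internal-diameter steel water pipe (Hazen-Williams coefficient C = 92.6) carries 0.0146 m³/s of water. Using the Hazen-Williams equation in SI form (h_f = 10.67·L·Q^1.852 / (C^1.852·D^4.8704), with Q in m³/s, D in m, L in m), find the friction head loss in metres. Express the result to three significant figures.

h_f = 10.67·1440·0.0146^1.852 / (92.6^1.852·0.125^4.8704) = 34.93 m

h_f ≈ 34.9 m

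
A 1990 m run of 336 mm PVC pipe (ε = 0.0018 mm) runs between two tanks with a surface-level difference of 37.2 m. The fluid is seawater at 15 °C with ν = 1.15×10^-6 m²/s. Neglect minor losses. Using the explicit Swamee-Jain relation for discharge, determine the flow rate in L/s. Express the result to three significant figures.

Swamee-Jain (Type II): Q = -0.965·√(gD⁵h_f/L)·ln[ε/(3.7D) + √(3.17ν²L/(gD³h_f))]
√(gD⁵h_f/L) = √(9.81·0.336⁵·37.2/1990) = 0.02802
ε/(3.7D) = 1.45×10^-6; √(3.17ν²L/(gD³h_f)) = 2.45×10^-5
Q = -0.965·0.02802·ln(2.600×10^-5) = 0.2855 m³/s
Check: V = 3.22 m/s, Re = 9.41×10^5, f = 0.01186, h_f = 37.1 m ≈ 37.2 m ✓

Q ≈ 286 L/s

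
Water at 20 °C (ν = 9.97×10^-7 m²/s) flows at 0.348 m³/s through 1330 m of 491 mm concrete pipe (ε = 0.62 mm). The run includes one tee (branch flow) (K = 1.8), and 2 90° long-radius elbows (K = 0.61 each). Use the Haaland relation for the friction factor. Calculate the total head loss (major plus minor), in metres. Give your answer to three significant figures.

H_L ≈ 10.4 m

V = 4Q/(πD²) = 1.838 m/s; V²/2g = 0.1722 m
Re = 9.05×10^5, ε/D = 0.00126 → f = 0.02109 (Haaland)
Major: h_f = f(L/D)·V²/2g = 0.02109·2709·0.1722 = 9.836 m
Minor: ΣK = 3.02; h_m = ΣK·V²/2g = 0.5199 m
Total H_L = 9.836 + 0.5199 = 10.36 m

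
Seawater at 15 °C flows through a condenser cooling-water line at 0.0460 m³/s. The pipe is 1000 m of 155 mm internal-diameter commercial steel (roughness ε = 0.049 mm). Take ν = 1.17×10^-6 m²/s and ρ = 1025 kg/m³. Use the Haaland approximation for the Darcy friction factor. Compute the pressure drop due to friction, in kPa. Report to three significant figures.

Δp ≈ 330 kPa

V = 4Q/(πD²) = 4·0.0460/(π·0.155²) = 2.438 m/s
Re = VD/ν = 2.438·0.155/1.17×10^-6 = 3.23×10^5 → turbulent
ε/D = 0.049/155 = 3.16×10^-4
Haaland: f = 0.01681
h_f = f(L/D)V²/(2g) = 0.01681·(1000/0.155)·2.438²/(2·9.81) = 32.85 m
Δp = ρg·h_f = 1025·9.81·32.85 = 330.3 kPa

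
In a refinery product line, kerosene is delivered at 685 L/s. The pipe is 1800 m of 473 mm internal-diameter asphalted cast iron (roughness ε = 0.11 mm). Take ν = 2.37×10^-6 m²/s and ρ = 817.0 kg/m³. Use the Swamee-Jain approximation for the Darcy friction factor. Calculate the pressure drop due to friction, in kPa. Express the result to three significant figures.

V = 4Q/(πD²) = 4·0.685/(π·0.473²) = 3.898 m/s
Re = VD/ν = 3.898·0.473/2.37×10^-6 = 7.78×10^5 → turbulent
ε/D = 0.11/473 = 2.33×10^-4
Swamee-Jain: f = 0.01533
h_f = f(L/D)V²/(2g) = 0.01533·(1800/0.473)·3.898²/(2·9.81) = 45.18 m
Δp = ρg·h_f = 817.0·9.81·45.18 = 362.1 kPa

Δp ≈ 362 kPa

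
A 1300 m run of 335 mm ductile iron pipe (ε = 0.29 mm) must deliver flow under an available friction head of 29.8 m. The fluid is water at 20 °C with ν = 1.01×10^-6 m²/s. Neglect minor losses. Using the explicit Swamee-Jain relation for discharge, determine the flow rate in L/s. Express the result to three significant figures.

Swamee-Jain (Type II): Q = -0.965·√(gD⁵h_f/L)·ln[ε/(3.7D) + √(3.17ν²L/(gD³h_f))]
√(gD⁵h_f/L) = √(9.81·0.335⁵·29.8/1300) = 0.03080
ε/(3.7D) = 2.34×10^-4; √(3.17ν²L/(gD³h_f)) = 1.96×10^-5
Q = -0.965·0.03080·ln(2.535×10^-4) = 0.2461 m³/s
Check: V = 2.79 m/s, Re = 9.26×10^5, f = 0.01942, h_f = 30.0 m ≈ 29.8 m ✓

Q ≈ 246 L/s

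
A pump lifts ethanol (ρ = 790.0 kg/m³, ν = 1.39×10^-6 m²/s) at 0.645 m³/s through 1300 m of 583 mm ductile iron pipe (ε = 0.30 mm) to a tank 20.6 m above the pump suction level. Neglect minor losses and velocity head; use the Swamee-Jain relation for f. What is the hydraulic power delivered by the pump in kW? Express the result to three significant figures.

V = 4Q/(πD²) = 2.416 m/s; Re = 1.01×10^6; ε/D = 5.15×10^-4; f = 0.01739
h_f = f(L/D)V²/2g = 11.54 m
Total head H = z + h_f = 20.6 + 11.54 = 32.14 m
P_hyd = ρgQH = 790.0·9.81·0.645·32.14 = 160.7 kW

P_hyd ≈ 161 kW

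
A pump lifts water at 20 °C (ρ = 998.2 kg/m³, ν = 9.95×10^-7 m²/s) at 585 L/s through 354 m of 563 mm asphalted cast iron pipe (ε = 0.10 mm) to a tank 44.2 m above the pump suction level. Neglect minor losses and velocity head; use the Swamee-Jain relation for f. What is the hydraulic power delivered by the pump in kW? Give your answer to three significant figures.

V = 4Q/(πD²) = 2.350 m/s; Re = 1.33×10^6; ε/D = 1.78×10^-4; f = 0.01429
h_f = f(L/D)V²/2g = 2.529 m
Total head H = z + h_f = 44.2 + 2.529 = 46.73 m
P_hyd = ρgQH = 998.2·9.81·0.585·46.73 = 267.7 kW

P_hyd ≈ 268 kW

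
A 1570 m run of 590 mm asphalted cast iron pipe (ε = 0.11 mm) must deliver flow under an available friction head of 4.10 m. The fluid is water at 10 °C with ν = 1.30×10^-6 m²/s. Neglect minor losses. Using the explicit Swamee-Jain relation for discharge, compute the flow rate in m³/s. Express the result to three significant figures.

Q ≈ 0.388 m³/s

Swamee-Jain (Type II): Q = -0.965·√(gD⁵h_f/L)·ln[ε/(3.7D) + √(3.17ν²L/(gD³h_f))]
√(gD⁵h_f/L) = √(9.81·0.590⁵·4.10/1570) = 0.04280
ε/(3.7D) = 5.04×10^-5; √(3.17ν²L/(gD³h_f)) = 3.19×10^-5
Q = -0.965·0.04280·ln(8.230×10^-5) = 0.3884 m³/s
Check: V = 1.42 m/s, Re = 6.45×10^5, f = 0.01506, h_f = 4.12 m ≈ 4.10 m ✓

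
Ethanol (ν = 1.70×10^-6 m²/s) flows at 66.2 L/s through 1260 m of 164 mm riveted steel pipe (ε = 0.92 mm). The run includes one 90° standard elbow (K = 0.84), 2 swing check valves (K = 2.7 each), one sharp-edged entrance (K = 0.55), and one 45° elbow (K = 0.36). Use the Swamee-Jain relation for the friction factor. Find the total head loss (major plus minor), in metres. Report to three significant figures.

V = 4Q/(πD²) = 3.134 m/s; V²/2g = 0.5006 m
Re = 3.02×10^5, ε/D = 0.00561 → f = 0.03188 (Swamee-Jain)
Major: h_f = f(L/D)·V²/2g = 0.03188·7683·0.5006 = 122.6 m
Minor: ΣK = 7.15; h_m = ΣK·V²/2g = 3.579 m
Total H_L = 122.6 + 3.579 = 126.2 m

H_L ≈ 126 m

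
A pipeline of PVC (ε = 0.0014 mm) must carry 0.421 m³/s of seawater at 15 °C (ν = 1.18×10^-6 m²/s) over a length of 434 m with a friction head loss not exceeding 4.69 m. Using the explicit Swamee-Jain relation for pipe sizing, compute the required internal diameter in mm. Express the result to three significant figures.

Swamee-Jain (Type III): D = 0.66·[ε^1.25·(LQ²/(gh_f))^4.75 + ν·Q^9.4·(L/(gh_f))^5.2]^0.04
LQ²/(gh_f) = 1.672; L/(gh_f) = 9.433
Term 1 = ε^1.25·(…)^4.75 = 5.53×10^-7; Term 2 = ν·Q^9.4·(…)^5.2 = 4.06×10^-5
D = 0.66·(5.53×10^-7 + 4.06×10^-5)^0.04 = 0.4407 m = 441 mm
Check: V = 2.76 m/s, Re = 1.03×10^6, f = 0.01163, h_f = 4.45 m ≈ 4.69 m ✓

D ≈ 441 mm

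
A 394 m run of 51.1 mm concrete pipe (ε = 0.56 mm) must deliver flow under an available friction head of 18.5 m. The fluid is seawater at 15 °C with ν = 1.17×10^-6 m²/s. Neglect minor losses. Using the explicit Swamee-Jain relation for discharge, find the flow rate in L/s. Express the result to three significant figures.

Swamee-Jain (Type II): Q = -0.965·√(gD⁵h_f/L)·ln[ε/(3.7D) + √(3.17ν²L/(gD³h_f))]
√(gD⁵h_f/L) = √(9.81·0.0511⁵·18.5/394) = 4.006×10^-4
ε/(3.7D) = 0.00296; √(3.17ν²L/(gD³h_f)) = 2.66×10^-4
Q = -0.965·4.006×10^-4·ln(0.003228) = 0.002217 m³/s
Check: V = 1.08 m/s, Re = 4.72×10^4, f = 0.04068, h_f = 18.7 m ≈ 18.5 m ✓

Q ≈ 2.22 L/s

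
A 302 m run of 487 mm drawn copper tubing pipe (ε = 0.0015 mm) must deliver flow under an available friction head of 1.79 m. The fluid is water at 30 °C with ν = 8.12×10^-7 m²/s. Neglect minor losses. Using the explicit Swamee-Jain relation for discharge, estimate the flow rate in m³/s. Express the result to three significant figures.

Q ≈ 0.420 m³/s

Swamee-Jain (Type II): Q = -0.965·√(gD⁵h_f/L)·ln[ε/(3.7D) + √(3.17ν²L/(gD³h_f))]
√(gD⁵h_f/L) = √(9.81·0.487⁵·1.79/302) = 0.03991
ε/(3.7D) = 8.32×10^-7; √(3.17ν²L/(gD³h_f)) = 1.76×10^-5
Q = -0.965·0.03991·ln(1.847×10^-5) = 0.4198 m³/s
Check: V = 2.25 m/s, Re = 1.35×10^6, f = 0.01113, h_f = 1.79 m ≈ 1.79 m ✓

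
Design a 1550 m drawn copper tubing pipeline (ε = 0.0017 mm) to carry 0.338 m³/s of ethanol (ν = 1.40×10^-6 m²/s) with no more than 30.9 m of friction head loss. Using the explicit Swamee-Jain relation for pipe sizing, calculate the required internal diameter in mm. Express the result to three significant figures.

D ≈ 360 mm

Swamee-Jain (Type III): D = 0.66·[ε^1.25·(LQ²/(gh_f))^4.75 + ν·Q^9.4·(L/(gh_f))^5.2]^0.04
LQ²/(gh_f) = 0.5842; L/(gh_f) = 5.113
Term 1 = ε^1.25·(…)^4.75 = 4.78×10^-9; Term 2 = ν·Q^9.4·(…)^5.2 = 2.53×10^-7
D = 0.66·(4.78×10^-9 + 2.53×10^-7)^0.04 = 0.3597 m = 360 mm
Check: V = 3.33 m/s, Re = 8.54×10^5, f = 0.01203, h_f = 29.2 m ≈ 30.9 m ✓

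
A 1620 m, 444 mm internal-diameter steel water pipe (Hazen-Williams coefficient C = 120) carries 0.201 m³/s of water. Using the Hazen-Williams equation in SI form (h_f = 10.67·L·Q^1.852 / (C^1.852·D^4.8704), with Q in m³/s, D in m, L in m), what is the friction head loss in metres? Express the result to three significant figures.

h_f = 10.67·1620·0.201^1.852 / (120^1.852·0.444^4.8704) = 6.515 m

h_f ≈ 6.52 m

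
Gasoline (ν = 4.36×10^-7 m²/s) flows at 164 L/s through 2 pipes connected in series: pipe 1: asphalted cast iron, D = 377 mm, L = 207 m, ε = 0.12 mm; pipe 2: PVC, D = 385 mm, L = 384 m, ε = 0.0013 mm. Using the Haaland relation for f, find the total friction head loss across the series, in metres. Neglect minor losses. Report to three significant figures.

Pipe 1: V = 1.469 m/s, Re = 1.27×10^6, ε/D = 3.18×10^-4, f = 0.01564, h_1 = f(L/D)V²/2g = 0.9449 m
Pipe 2: V = 1.409 m/s, Re = 1.24×10^6, ε/D = 3.38×10^-6, f = 0.01124, h_2 = f(L/D)V²/2g = 1.134 m
Series → Q common, losses add: H = Σh = 2.079 m

H ≈ 2.08 m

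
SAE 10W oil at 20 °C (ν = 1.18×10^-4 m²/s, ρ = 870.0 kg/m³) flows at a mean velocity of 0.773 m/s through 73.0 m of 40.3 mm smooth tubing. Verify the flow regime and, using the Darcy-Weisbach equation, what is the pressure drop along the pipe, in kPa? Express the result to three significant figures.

Δp ≈ 114 kPa

Re = VD/ν = 0.773·0.04030/1.18×10^-4 = 264 → laminar (Re < 2300)
f = 64/Re = 0.2424
h_f = f(L/D)V²/(2g) = 0.2424·(73.0/0.04030)·0.773²/(2·9.81) = 13.37 m
Δp = ρg·h_f = 870.0·9.81·13.37 = 114.1 kPa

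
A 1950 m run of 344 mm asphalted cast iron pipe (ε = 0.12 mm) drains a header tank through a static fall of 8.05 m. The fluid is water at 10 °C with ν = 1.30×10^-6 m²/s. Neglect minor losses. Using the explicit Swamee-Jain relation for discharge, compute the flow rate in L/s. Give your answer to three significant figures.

Swamee-Jain (Type II): Q = -0.965·√(gD⁵h_f/L)·ln[ε/(3.7D) + √(3.17ν²L/(gD³h_f))]
√(gD⁵h_f/L) = √(9.81·0.344⁵·8.05/1950) = 0.01397
ε/(3.7D) = 9.43×10^-5; √(3.17ν²L/(gD³h_f)) = 5.70×10^-5
Q = -0.965·0.01397·ln(1.513×10^-4) = 0.1186 m³/s
Check: V = 1.28 m/s, Re = 3.38×10^5, f = 0.01723, h_f = 8.10 m ≈ 8.05 m ✓

Q ≈ 119 L/s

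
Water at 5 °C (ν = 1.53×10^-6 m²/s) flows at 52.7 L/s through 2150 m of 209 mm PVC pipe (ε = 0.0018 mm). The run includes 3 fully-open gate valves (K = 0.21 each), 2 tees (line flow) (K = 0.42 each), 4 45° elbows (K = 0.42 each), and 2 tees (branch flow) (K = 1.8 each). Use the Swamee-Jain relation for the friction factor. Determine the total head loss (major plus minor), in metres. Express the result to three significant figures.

V = 4Q/(πD²) = 1.536 m/s; V²/2g = 0.1203 m
Re = 2.10×10^5, ε/D = 8.61×10^-6 → f = 0.01547 (Swamee-Jain)
Major: h_f = f(L/D)·V²/2g = 0.01547·10287·0.1203 = 19.14 m
Minor: ΣK = 6.75; h_m = ΣK·V²/2g = 0.8118 m
Total H_L = 19.14 + 0.8118 = 19.95 m

H_L ≈ 20.0 m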